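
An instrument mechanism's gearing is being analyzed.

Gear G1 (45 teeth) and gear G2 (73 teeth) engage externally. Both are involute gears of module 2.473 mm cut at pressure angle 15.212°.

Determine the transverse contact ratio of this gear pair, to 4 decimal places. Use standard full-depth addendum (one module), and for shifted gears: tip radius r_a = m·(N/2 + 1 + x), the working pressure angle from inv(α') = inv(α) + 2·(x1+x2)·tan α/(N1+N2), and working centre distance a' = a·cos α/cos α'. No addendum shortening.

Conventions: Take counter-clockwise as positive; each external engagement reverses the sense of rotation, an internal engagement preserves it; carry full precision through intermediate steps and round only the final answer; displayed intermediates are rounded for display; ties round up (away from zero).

2.1060

recognized (one external pair, fixed centres): single-mesh tooth geometry, m = 2.473, N1 = 45, N2 = 73
base radii: r_b1 = 53.692874, r_b2 = 87.101773
tip radii: r_a1 = 58.115500, r_a2 = 92.737500
no profile shift: α' = α, a' = a
action lengths: √(r_a1²−r_b1²) = 22.237056, √(r_a2²−r_b2²) = 31.835909
base pitch p_b = π·m·cos α = 7.496939
CR = (22.237056 + 31.835909 − 145.907000·sin 15.21200°)/7.496939 = 2.105958
contact ratio ≈ 2.1060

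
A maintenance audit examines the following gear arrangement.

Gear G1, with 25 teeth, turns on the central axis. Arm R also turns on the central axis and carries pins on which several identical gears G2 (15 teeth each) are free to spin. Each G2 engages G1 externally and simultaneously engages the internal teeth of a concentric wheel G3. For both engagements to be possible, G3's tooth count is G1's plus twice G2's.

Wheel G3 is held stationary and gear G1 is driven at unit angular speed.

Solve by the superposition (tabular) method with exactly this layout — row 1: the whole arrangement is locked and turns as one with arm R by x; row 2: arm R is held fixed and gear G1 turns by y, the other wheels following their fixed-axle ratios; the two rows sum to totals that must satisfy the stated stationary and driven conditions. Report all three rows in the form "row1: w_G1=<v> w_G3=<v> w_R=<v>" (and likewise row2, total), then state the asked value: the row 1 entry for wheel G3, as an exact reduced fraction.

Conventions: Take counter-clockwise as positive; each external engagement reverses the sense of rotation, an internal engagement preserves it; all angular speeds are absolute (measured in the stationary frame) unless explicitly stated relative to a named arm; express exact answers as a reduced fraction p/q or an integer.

row1: w_G1=5/16 w_G3=5/16 w_R=5/16
row2: w_G1=11/16 w_G3=-5/16 w_R=0
total: w_G1=1 w_G3=0 w_R=5/16
asked value: 5/16

recognized (axles ride arm R): planetary set, 25/15/55 teeth
row 1: whole set turns with the arm by x
superposition row 2 [arm held]: sun y, ring −(25/55)·y, arm 0
boundary: total ω_ring = x − (25/55)·y = 0 and total ω_sun = x + y = 1  ⇒  y = 11/16, x = 5/16
row 2 ring = −(25/55)·11/16 = -5/16
totals (row 1 + row 2): sun 5/16 + 11/16 = 1, ring 5/16 + (-5/16) = 0, arm 5/16 + 0 = 5/16
asked cell (row1, ring) = 5/16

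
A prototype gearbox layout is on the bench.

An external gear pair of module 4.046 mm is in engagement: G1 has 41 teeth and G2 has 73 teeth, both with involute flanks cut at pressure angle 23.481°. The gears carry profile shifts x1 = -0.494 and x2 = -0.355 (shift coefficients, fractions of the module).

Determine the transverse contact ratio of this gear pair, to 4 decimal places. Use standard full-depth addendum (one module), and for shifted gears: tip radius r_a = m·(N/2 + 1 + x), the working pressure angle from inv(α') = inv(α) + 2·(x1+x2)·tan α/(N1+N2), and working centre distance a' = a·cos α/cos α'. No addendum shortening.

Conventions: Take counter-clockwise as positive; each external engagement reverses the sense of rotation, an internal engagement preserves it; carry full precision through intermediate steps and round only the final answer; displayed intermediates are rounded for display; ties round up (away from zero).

1.7620

recognized (one external pair, fixed centres): single-mesh tooth geometry, m = 4.046, N1 = 41, N2 = 73
base radii: r_b1 = 76.074677, r_b2 = 135.450035
tip radii: r_a1 = 84.990276, r_a2 = 150.288670
inv(α') = inv(23.481°) + 2·(-0.494-0.355)·tan α/(41+73) = 0.01812682  ⇒  α' = 21.29934°
a' = a·cos α / cos α' = 230.6220·cos 23.481°/cos 21.29934° = 227.032038
action lengths: √(r_a1²−r_b1²) = 37.894465, √(r_a2²−r_b2²) = 65.115070
base pitch p_b = π·m·cos α = 11.658324
CR = (37.894465 + 65.115070 − 227.032038·sin 21.29934°)/11.658324 = 1.762030
contact ratio ≈ 1.7620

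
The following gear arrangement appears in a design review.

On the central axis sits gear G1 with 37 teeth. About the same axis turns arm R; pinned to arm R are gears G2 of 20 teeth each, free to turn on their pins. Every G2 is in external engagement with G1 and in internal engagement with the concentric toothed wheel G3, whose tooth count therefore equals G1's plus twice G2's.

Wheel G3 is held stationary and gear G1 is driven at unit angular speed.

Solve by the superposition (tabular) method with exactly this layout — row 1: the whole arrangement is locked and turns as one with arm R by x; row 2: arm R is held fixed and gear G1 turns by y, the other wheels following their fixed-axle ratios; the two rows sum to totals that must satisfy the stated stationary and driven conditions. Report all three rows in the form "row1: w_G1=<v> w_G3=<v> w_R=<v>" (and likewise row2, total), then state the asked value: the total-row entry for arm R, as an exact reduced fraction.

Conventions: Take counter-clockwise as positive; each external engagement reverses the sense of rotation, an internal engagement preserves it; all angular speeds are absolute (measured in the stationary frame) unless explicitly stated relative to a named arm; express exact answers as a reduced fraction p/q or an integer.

recognized (axles ride arm R): planetary set, 37/20/77 teeth
superposition row 1 [locked train]: every member turns x
row 2: sun turns y, ring = −(37/77)·y, arm 0
boundary: total ω_ring = x − (37/77)·y = 0 and total ω_sun = x + y = 1  ⇒  y = 77/114, x = 37/114
row 2 ring = −(37/77)·77/114 = -37/114
totals (row 1 + row 2): sun 37/114 + 77/114 = 1, ring 37/114 + (-37/114) = 0, arm 37/114 + 0 = 37/114
asked cell (total, arm) = 37/114

row1: w_G1=37/114 w_G3=37/114 w_R=37/114
row2: w_G1=77/114 w_G3=-37/114 w_R=0
total: w_G1=1 w_G3=0 w_R=37/114
asked value: 37/114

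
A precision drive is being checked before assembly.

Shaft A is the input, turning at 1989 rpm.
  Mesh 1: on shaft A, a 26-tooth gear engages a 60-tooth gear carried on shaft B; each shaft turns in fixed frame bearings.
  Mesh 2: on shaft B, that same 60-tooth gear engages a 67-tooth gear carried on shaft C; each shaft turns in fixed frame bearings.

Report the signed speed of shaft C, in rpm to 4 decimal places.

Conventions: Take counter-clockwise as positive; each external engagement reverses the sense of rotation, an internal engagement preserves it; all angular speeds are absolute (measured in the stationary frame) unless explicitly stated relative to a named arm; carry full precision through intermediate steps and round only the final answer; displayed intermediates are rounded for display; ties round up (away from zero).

2-mesh fixed-axis compound train (all bearings frame-fixed)
mesh 1 [26T→60T]: ω = 1989.0000×26/60 = 861.9000 rpm, sense flips to −
mesh 2 [60T→67T]: ω = 861.9000×60/67 = 771.8507 rpm, sense flips to +
signed output speed = +771.8507 rpm

+771.8507 rpm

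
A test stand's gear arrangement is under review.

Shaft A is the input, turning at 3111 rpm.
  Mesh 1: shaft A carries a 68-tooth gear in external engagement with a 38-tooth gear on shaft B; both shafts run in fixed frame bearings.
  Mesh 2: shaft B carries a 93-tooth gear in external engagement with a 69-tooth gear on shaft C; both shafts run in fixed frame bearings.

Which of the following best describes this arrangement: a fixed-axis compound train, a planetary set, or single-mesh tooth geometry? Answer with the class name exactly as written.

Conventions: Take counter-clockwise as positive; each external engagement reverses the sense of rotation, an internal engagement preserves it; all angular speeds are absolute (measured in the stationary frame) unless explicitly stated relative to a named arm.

recognized (3 fixed axles, 2 meshes): fixed-axis compound train
classification: fixed-axis compound train

fixed-axis compound train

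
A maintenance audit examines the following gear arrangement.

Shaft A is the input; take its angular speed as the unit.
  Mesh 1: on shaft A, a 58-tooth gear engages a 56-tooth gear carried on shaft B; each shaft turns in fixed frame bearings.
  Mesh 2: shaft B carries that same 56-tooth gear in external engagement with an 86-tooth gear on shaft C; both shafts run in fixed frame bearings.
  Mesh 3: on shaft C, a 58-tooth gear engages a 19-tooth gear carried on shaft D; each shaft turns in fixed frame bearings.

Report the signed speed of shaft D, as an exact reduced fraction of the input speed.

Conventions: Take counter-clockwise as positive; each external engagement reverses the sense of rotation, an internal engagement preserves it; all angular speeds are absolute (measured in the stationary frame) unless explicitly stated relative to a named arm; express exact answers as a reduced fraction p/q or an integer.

3-mesh fixed-axis compound train (all bearings frame-fixed)
mesh 1 [58T→56T]: |ω|/ω_in = 1×58/56 = 29/28, sense flips to −
mesh 2 [56T→86T]: |ω|/ω_in = (29/28)×56/86 = 29/43, sense flips to +
mesh 3 [58T→19T]: |ω|/ω_in = (29/43)×58/19 = 1682/817, sense flips to −
signed output speed (× input speed) = -1682/817

-1682/817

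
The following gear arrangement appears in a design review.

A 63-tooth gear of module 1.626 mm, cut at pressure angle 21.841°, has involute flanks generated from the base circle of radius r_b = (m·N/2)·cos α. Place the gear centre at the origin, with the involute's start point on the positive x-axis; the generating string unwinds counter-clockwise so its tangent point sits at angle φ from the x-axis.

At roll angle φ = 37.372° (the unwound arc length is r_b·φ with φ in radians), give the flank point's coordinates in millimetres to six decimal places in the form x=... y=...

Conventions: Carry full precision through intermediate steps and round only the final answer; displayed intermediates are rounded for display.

x=56.605410 y=4.213481

recognized (one wheel, involute flank): single-mesh tooth geometry, m = 1.626, N = 63
pitch radius r_p = m·N/2 = 1.626·63/2 = 51.219000
base radius r_b = r_p·cos α = 51.219000·cos 21.841° = 47.542492
roll angle φ = 37.372° = 0.65226445 rad
x = r_b·(cos φ + φ·sin φ) = 56.605410
y = r_b·(sin φ − φ·cos φ) = 4.213481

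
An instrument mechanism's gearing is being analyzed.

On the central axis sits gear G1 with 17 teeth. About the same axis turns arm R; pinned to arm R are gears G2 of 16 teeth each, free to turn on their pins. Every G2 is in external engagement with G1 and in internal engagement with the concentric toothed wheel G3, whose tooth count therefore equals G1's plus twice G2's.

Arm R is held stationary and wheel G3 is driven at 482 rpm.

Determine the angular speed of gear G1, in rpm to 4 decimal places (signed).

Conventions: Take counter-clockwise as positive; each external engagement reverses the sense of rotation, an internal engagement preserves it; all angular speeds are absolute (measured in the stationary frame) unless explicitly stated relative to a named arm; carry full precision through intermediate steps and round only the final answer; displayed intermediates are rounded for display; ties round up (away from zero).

class = planetary set [G3 = 17+2·16 = 49; Willis about the carrier]
normalise by the input: solve with ω_ring = 1, then scale by 482 rpm
ring teeth: 17 + 2·16 = 49
17(ω_sun−ω_arm) = −49(ω_ring−ω_arm),  ω_arm = 0, ω_ring = 1
ω_sun = 0 − (49/17)(1−0) = -49/17
scale: ω_sun = -49/17 × 482 rpm = -1389.2941 rpm

-1389.2941 rpm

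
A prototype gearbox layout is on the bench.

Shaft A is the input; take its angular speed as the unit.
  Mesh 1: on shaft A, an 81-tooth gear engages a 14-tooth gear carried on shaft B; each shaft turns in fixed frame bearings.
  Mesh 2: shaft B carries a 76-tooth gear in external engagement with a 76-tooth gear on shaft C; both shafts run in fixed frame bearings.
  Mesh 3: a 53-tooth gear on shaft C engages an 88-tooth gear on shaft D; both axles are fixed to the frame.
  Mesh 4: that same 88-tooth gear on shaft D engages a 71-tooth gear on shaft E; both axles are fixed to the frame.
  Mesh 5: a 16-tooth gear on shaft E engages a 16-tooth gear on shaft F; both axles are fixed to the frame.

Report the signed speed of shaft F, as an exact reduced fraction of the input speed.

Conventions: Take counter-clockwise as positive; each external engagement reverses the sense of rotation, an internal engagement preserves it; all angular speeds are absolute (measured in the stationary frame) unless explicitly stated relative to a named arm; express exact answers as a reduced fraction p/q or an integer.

5-mesh fixed-axis compound train (all bearings frame-fixed)
mesh 1 [81T→14T]: |ω|/ω_in = 1×81/14 = 81/14, sense flips to −
mesh 2 [76T→76T]: |ω|/ω_in = (81/14)×76/76 = 81/14, sense flips to +
mesh 3 [53T→88T]: |ω|/ω_in = (81/14)×53/88 = 4293/1232, sense flips to −
mesh 4 [88T→71T]: |ω|/ω_in = (4293/1232)×88/71 = 4293/994, sense flips to +
mesh 5 [16T→16T]: |ω|/ω_in = (4293/994)×16/16 = 4293/994, sense flips to −
signed output speed (× input speed) = -4293/994

-4293/994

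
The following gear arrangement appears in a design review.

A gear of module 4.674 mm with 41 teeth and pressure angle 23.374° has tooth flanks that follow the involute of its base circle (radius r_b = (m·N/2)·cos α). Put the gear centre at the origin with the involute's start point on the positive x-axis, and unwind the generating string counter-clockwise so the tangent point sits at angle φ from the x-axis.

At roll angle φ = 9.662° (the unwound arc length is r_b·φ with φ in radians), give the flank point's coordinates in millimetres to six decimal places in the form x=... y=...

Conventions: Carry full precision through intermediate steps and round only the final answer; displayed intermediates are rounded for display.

x=89.195462 y=0.140194

recognized (one wheel, involute flank): single-mesh tooth geometry, m = 4.674, N = 41
pitch radius r_p = m·N/2 = 4.674·41/2 = 95.817000
base radius r_b = r_p·cos α = 95.817000·cos 23.374° = 87.953754
roll angle φ = 9.662° = 0.16863371 rad
x = r_b·(cos φ + φ·sin φ) = 89.195462
y = r_b·(sin φ − φ·cos φ) = 0.140194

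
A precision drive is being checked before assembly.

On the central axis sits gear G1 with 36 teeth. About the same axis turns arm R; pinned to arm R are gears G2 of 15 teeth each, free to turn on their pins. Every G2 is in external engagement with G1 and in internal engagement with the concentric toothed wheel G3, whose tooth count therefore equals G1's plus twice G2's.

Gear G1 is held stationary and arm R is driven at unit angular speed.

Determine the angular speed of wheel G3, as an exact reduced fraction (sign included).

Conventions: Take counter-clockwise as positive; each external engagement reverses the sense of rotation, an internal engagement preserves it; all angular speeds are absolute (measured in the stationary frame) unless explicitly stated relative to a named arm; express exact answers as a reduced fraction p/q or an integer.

17/11

topology: planetary set — G1 36T / G2 15T / G3 66T, arm = carrier (Willis)
ring teeth: 36 + 2·15 = 66
36(ω_sun−ω_arm) = −66(ω_ring−ω_arm),  ω_sun = 0, ω_arm = 1
ω_ring = 1 − (36/66)(0−1) = 17/11
exact speed ratio = 17/11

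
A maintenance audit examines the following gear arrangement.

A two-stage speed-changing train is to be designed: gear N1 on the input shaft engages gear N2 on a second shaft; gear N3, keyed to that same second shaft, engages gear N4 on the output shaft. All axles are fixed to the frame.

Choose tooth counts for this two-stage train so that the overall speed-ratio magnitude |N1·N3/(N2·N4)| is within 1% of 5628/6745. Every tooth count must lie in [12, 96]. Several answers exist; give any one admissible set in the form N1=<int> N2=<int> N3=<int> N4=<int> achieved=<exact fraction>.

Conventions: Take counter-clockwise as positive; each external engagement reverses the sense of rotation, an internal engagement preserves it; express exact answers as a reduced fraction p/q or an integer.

class = fixed-axis compound train [2-stage, 5628/6745 wanted]
target = 5628/6745 in lowest terms: an exact hit needs N1·N3 = k·5628 and N2·N4 = k·6745 for one integer k, every count in [12, 96]; additionally prefer no 1:1 stage (N1 ≠ N2, N3 ≠ N4)
k = 1: N1·N3 = 5628 = 67·84, N2·N4 = 6745 = 71·95
achieved = 67·84/(71·95) = 5628/6745; |achieved − target| = 0 ≤ 1407/168625 ✓

N1=67 N2=71 N3=84 N4=95 achieved=5628/6745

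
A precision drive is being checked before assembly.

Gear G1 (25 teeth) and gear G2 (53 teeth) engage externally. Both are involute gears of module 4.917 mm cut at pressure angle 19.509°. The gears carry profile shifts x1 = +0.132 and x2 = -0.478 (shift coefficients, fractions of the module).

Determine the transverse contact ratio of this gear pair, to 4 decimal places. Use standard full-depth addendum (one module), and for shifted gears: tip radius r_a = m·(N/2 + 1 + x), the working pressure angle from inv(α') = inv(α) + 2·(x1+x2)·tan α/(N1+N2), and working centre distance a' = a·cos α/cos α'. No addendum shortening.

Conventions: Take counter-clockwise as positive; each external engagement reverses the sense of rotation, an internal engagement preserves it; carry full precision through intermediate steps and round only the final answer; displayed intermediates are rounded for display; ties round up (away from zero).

1.7764

class = single-mesh tooth geometry [involute pair 25T × 53T, m = 4.917]
base radii: r_b1 = 57.933879, r_b2 = 122.819824
tip radii: r_a1 = 67.028544, r_a2 = 132.867174
inv(α') = inv(19.509°) + 2·(+0.132-0.478)·tan α/(25+53) = 0.01065584  ⇒  α' = 17.94304°
a' = a·cos α / cos α' = 191.7630·cos 19.509°/cos 17.94304° = 189.994419
action lengths: √(r_a1²−r_b1²) = 33.711887, √(r_a2²−r_b2²) = 50.685075
base pitch p_b = π·m·cos α = 14.560372
CR = (33.711887 + 50.685075 − 189.994419·sin 17.94304°)/14.560372 = 1.776404
contact ratio ≈ 1.7764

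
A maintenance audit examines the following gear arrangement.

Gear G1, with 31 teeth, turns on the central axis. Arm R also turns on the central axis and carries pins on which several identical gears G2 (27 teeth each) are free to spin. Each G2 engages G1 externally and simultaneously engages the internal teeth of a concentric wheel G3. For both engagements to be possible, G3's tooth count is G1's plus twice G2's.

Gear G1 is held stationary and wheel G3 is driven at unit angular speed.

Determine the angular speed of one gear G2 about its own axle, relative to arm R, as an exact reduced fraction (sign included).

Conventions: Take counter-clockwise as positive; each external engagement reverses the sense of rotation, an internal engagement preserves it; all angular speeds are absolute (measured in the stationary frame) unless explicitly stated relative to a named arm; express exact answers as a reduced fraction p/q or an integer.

planetary set (31T centre, 27T on arm, 85T internal) — Willis relation
ring teeth: 31 + 2·27 = 85
31(ω_sun−ω_arm) = −85(ω_ring−ω_arm),  ω_sun = 0, ω_ring = 1
31(0−ω_arm) = −85(1−ω_arm)  ⇒  116·ω_arm = 85  ⇒  ω_arm = 85/116
sun–planet mesh: 31·(0−85/116) = −27·(ω_p−ω_arm)  ⇒  ω_p−ω_arm = 2635/3132
exact speed ratio = 2635/3132

2635/3132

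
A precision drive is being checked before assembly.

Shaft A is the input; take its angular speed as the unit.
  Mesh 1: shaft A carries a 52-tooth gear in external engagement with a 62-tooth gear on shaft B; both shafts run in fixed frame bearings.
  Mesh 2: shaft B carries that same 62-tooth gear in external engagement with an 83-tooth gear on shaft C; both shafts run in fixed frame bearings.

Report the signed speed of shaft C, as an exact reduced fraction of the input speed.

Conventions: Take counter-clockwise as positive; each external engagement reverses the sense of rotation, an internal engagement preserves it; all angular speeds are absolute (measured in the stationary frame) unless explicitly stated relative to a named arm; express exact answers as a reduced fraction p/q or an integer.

2-mesh fixed-axis compound train (all bearings frame-fixed)
mesh 1 [52T→62T]: |ω|/ω_in = 1×52/62 = 26/31, sense flips to −
mesh 2 [62T→83T]: |ω|/ω_in = (26/31)×62/83 = 52/83, sense flips to +
signed output speed (× input speed) = 52/83

52/83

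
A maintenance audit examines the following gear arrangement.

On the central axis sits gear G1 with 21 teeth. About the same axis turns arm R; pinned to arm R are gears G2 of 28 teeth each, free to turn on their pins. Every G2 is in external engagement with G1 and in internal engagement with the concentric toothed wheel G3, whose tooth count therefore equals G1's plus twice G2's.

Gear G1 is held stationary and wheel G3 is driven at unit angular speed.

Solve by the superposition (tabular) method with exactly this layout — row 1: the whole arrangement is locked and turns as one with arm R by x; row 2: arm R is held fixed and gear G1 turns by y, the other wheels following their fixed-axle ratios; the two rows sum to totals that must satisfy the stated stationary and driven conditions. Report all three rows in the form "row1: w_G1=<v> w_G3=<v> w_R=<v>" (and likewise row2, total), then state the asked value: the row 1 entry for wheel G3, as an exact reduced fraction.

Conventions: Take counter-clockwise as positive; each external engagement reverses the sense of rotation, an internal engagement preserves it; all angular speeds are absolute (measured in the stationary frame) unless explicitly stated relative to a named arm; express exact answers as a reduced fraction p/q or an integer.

row1: w_G1=11/14 w_G3=11/14 w_R=11/14
row2: w_G1=-11/14 w_G3=3/14 w_R=0
total: w_G1=0 w_G3=1 w_R=11/14
asked value: 11/14

class = planetary set [G3 = 21+2·28 = 77; Willis about the carrier]
row 1 (train locked, turned with arm): all members turn x
row 2: sun turns y, ring = −(21/77)·y, arm 0
boundary: total ω_sun = x + y = 0 and total ω_ring = x − (21/77)·y = 1  ⇒  y = -11/14, x = 11/14
row 2 ring = −(21/77)·(-11/14) = 3/14
totals (row 1 + row 2): sun 11/14 + (-11/14) = 0, ring 11/14 + 3/14 = 1, arm 11/14 + 0 = 11/14
asked cell (row1, ring) = 11/14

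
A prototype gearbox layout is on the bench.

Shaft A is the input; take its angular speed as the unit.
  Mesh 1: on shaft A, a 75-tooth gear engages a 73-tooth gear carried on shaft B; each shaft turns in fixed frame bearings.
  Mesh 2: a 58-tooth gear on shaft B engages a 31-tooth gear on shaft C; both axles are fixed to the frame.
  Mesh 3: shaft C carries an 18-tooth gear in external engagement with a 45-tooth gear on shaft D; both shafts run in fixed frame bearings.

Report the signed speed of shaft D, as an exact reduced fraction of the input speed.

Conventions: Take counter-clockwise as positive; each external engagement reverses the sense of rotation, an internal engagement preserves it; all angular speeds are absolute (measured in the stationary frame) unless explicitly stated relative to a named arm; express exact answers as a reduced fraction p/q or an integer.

-1740/2263

3-mesh fixed-axis compound train (all bearings frame-fixed)
mesh 1 [75T→73T]: |ω|/ω_in = 1×75/73 = 75/73, sense flips to −
mesh 2 [58T→31T]: |ω|/ω_in = (75/73)×58/31 = 4350/2263, sense flips to +
mesh 3 [18T→45T]: |ω|/ω_in = (4350/2263)×18/45 = 1740/2263, sense flips to −
signed output speed (× input speed) = -1740/2263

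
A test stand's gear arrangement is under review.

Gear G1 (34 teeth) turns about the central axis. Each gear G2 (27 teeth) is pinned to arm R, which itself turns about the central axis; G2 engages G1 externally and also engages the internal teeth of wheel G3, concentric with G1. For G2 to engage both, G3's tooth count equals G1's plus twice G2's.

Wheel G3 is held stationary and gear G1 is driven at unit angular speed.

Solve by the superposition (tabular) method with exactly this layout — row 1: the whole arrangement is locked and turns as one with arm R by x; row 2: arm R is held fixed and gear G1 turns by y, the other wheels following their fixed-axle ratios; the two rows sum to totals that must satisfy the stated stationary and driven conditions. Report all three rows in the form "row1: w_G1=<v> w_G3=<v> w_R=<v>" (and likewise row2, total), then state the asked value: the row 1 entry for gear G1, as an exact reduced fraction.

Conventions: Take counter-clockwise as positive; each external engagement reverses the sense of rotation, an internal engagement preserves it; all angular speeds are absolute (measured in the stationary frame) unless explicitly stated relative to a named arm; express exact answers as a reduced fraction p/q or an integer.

row1: w_G1=17/61 w_G3=17/61 w_R=17/61
row2: w_G1=44/61 w_G3=-17/61 w_R=0
total: w_G1=1 w_G3=0 w_R=17/61
asked value: 17/61

recognized (axles ride arm R): planetary set, 34/27/88 teeth
row 1: whole set turns with the arm by x
row 2 (arm held, sun turns y): ω_ring = −(34/88)·y, ω_arm = 0
boundary: total ω_ring = x − (34/88)·y = 0 and total ω_sun = x + y = 1  ⇒  y = 44/61, x = 17/61
row 2 ring = −(34/88)·44/61 = -17/61
totals (row 1 + row 2): sun 17/61 + 44/61 = 1, ring 17/61 + (-17/61) = 0, arm 17/61 + 0 = 17/61
asked cell (row1, sun) = 17/61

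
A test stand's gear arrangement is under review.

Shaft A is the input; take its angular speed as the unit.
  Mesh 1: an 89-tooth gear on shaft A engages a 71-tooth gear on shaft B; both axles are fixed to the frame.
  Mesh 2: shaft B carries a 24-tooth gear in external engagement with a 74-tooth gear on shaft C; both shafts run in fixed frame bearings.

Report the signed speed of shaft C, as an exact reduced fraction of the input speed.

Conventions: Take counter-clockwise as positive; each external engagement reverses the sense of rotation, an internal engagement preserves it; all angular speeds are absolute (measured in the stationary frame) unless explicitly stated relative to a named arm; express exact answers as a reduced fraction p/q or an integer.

2-mesh fixed-axis compound train (all bearings frame-fixed)
mesh 1 [89T→71T]: |ω|/ω_in = 1×89/71 = 89/71, sense flips to −
mesh 2 [24T→74T]: |ω|/ω_in = (89/71)×24/74 = 1068/2627, sense flips to +
signed output speed (× input speed) = 1068/2627

1068/2627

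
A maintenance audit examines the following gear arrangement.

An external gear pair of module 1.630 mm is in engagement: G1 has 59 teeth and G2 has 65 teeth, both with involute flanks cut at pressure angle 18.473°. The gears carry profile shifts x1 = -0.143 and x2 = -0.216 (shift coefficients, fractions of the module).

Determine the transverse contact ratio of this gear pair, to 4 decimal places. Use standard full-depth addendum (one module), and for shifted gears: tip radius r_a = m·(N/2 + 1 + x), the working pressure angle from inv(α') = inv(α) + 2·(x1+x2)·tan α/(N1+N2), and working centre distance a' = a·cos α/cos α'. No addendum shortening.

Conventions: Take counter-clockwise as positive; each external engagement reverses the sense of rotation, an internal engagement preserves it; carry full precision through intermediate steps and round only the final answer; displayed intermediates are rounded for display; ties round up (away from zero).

topology: single-mesh involute geometry — m = 1.630, 59T/65T pair
base radii: r_b1 = 45.607328, r_b2 = 50.245361
tip radii: r_a1 = 49.481910, r_a2 = 54.252920
inv(α') = inv(18.473°) + 2·(-0.143-0.216)·tan α/(59+65) = 0.00972235  ⇒  α' = 17.41669°
a' = a·cos α / cos α' = 101.0600·cos 18.473°/cos 17.41669° = 100.458387
action lengths: √(r_a1²−r_b1²) = 19.194558, √(r_a2²−r_b2²) = 20.464188
base pitch p_b = π·m·cos α = 4.856937
CR = (19.194558 + 20.464188 − 100.458387·sin 17.41669°)/4.856937 = 1.974427
contact ratio ≈ 1.9744

1.9744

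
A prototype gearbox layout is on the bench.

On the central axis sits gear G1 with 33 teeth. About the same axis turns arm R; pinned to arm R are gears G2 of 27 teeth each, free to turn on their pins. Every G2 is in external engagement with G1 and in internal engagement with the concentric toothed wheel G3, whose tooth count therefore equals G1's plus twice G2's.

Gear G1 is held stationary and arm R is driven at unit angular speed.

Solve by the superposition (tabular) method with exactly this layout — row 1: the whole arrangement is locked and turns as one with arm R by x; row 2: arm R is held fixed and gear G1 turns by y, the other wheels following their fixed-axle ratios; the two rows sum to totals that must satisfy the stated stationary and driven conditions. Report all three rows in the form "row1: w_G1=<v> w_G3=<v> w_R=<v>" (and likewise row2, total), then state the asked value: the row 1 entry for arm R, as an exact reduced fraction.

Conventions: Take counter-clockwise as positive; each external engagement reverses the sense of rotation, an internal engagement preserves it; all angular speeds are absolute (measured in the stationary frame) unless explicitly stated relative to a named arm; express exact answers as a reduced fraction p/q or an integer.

row1: w_G1=1 w_G3=1 w_R=1
row2: w_G1=-1 w_G3=11/29 w_R=0
total: w_G1=0 w_G3=40/29 w_R=1
asked value: 1

planetary set (33T centre, 27T on arm, 87T internal) — Willis relation
row 1 (train locked, turned with arm): all members turn x
superposition row 2 [arm held]: sun y, ring −(33/87)·y, arm 0
boundary: total ω_sun = x + y = 0 and total ω_arm = x = 1  ⇒  y = -1, x = 1
row 2 ring = −(33/87)·(-1) = 11/29
totals (row 1 + row 2): sun 1 + (-1) = 0, ring 1 + 11/29 = 40/29, arm 1 + 0 = 1
asked cell (row1, arm) = 1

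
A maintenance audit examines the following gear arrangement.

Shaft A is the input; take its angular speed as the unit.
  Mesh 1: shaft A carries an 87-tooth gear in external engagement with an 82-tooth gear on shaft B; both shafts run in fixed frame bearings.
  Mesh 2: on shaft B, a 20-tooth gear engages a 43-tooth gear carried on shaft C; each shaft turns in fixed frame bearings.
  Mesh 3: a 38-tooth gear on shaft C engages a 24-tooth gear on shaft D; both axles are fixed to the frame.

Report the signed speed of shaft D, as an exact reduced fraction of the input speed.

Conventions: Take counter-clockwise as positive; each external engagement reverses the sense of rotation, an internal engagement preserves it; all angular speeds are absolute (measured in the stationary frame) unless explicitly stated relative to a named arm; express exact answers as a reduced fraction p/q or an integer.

-2755/3526

3-mesh fixed-axis compound train (all bearings frame-fixed)
mesh 1 [87T→82T]: |ω|/ω_in = 1×87/82 = 87/82, sense flips to −
mesh 2 [20T→43T]: |ω|/ω_in = (87/82)×20/43 = 870/1763, sense flips to +
mesh 3 [38T→24T]: |ω|/ω_in = (870/1763)×38/24 = 2755/3526, sense flips to −
signed output speed (× input speed) = -2755/3526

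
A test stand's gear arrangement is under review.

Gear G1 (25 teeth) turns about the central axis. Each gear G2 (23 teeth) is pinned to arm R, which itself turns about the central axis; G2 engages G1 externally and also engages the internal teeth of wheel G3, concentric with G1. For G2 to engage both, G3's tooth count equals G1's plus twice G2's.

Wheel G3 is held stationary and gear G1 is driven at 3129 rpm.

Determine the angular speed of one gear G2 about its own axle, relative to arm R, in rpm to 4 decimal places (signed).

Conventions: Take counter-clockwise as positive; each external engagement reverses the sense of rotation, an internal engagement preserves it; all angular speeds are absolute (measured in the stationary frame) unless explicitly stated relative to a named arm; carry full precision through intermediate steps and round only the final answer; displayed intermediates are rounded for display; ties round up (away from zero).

planetary set (25T centre, 23T on arm, 71T internal) — Willis relation
normalise by the input: solve with ω_sun = 1, then scale by 3129 rpm
ring teeth: 25 + 2·23 = 71
25(ω_sun−ω_arm) = −71(ω_ring−ω_arm),  ω_ring = 0, ω_sun = 1
25(1−ω_arm) = −71(0−ω_arm)  ⇒  96·ω_arm = 25  ⇒  ω_arm = 25/96
sun–planet mesh: 25·(1−25/96) = −23·(ω_p−ω_arm)  ⇒  ω_p−ω_arm = -1775/2208
scale: ω_p−ω_arm = -1775/2208 × 3129 rpm = -2515.3872 rpm

-2515.3872 rpm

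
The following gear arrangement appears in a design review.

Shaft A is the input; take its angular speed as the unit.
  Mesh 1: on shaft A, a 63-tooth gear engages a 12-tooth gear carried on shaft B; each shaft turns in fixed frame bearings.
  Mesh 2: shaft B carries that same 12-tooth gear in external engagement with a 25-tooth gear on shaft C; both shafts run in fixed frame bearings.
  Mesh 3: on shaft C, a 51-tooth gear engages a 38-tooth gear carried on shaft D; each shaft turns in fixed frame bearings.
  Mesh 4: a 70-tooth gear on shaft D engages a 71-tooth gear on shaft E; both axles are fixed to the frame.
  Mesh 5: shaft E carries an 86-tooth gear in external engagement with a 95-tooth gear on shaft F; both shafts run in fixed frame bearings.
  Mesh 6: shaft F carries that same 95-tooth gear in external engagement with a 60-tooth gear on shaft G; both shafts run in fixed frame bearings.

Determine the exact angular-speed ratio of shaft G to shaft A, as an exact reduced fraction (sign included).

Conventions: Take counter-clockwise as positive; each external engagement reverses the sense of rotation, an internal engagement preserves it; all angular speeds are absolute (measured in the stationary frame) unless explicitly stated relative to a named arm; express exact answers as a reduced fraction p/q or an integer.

322371/67450

class = fixed-axis compound train [6 meshes; 6 ratios multiply, 6 sense flips]
mesh 1 [63T→12T]: running ratio 21/4, sense −
mesh 2 [12T→25T]: running ratio 63/25, sense +
mesh 3 [51T→38T]: running ratio 3213/950, sense −
mesh 4 [70T→71T]: running ratio 22491/6745, sense +
mesh 5 [86T→95T]: running ratio 1934226/640775, sense −
mesh 6 [95T→60T]: running ratio 322371/67450, sense +
ω_out/ω_in = 322371/67450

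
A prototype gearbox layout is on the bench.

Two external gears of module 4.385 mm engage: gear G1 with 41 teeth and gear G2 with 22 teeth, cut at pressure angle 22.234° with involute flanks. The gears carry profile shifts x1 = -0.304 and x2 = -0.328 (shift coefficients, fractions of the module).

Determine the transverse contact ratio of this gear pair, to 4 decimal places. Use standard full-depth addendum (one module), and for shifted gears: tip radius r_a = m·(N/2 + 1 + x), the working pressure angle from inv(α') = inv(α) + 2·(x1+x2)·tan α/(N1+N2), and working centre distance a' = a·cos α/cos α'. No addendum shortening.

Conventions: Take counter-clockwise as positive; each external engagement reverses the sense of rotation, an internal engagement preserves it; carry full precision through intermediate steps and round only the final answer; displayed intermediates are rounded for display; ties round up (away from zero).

1.7753

class = single-mesh tooth geometry [involute pair 41T × 22T, m = 4.385]
base radii: r_b1 = 83.208652, r_b2 = 44.648545
tip radii: r_a1 = 92.944460, r_a2 = 51.181720
inv(α') = inv(22.234°) + 2·(-0.304-0.328)·tan α/(41+22) = 0.01252669  ⇒  α' = 18.90850°
a' = a·cos α / cos α' = 138.1275·cos 22.234°/cos 18.90850° = 135.150268
action lengths: √(r_a1²−r_b1²) = 41.412473, √(r_a2²−r_b2²) = 25.021509
base pitch p_b = π·m·cos α = 12.751595
CR = (41.412473 + 25.021509 − 135.150268·sin 18.90850°)/12.751595 = 1.775268
contact ratio ≈ 1.7753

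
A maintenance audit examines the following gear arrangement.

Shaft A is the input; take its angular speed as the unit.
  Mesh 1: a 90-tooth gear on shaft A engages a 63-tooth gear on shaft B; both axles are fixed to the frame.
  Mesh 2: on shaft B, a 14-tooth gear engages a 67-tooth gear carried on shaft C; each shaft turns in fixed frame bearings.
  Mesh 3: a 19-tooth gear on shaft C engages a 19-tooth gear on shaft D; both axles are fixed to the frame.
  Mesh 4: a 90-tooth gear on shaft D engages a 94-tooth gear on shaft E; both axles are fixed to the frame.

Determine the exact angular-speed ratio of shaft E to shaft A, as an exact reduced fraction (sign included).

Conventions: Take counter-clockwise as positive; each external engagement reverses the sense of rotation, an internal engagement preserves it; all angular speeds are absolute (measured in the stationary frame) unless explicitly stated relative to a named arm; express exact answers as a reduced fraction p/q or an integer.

900/3149

class = fixed-axis compound train [4 meshes; 4 ratios multiply, 4 sense flips]
mesh 1 [90T→63T]: running ratio 10/7, sense −
mesh 2 [14T→67T]: running ratio 20/67, sense +
mesh 3 [19T→19T]: running ratio 20/67, sense −
mesh 4 [90T→94T]: running ratio 900/3149, sense +
ω_out/ω_in = 900/3149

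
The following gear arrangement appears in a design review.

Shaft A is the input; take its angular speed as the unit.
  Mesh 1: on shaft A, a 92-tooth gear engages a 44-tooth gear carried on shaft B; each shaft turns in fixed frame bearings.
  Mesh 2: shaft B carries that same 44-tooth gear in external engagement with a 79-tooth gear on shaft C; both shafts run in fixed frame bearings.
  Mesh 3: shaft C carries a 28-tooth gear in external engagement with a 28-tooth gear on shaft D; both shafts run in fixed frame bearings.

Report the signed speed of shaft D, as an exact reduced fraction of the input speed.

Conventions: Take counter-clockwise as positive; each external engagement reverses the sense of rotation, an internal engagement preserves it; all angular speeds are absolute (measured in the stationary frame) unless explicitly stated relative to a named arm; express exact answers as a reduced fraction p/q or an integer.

-92/79

3-mesh fixed-axis compound train (all bearings frame-fixed)
mesh 1 [92T→44T]: |ω|/ω_in = 1×92/44 = 23/11, sense flips to −
mesh 2 [44T→79T]: |ω|/ω_in = (23/11)×44/79 = 92/79, sense flips to +
mesh 3 [28T→28T]: |ω|/ω_in = (92/79)×28/28 = 92/79, sense flips to −
signed output speed (× input speed) = -92/79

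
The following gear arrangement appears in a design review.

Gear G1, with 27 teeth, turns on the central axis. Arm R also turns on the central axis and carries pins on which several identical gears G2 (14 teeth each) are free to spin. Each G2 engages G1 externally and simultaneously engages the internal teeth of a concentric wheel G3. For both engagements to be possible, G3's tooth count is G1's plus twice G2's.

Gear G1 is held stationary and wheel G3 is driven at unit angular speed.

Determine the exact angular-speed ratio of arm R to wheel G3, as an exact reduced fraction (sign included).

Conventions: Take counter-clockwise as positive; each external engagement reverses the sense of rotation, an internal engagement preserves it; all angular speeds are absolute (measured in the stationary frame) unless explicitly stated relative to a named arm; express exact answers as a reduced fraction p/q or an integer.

class = planetary set [G3 = 27+2·14 = 55; Willis about the carrier]
ring teeth: 27 + 2·14 = 55
27(ω_sun−ω_arm) = −55(ω_ring−ω_arm),  ω_sun = 0, ω_ring = 1
27(0−ω_arm) = −55(1−ω_arm)  ⇒  82·ω_arm = 55  ⇒  ω_arm = 55/82
ω_out/ω_in = 55/82

55/82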